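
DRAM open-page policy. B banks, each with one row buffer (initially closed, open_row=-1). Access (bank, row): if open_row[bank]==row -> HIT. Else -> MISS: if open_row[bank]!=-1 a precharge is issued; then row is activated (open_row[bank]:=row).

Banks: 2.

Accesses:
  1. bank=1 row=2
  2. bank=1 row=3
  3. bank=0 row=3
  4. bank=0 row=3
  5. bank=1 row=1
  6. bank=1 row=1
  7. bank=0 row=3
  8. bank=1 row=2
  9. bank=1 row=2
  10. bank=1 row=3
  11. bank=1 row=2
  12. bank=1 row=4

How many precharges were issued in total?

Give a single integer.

Acc 1: bank1 row2 -> MISS (open row2); precharges=0
Acc 2: bank1 row3 -> MISS (open row3); precharges=1
Acc 3: bank0 row3 -> MISS (open row3); precharges=1
Acc 4: bank0 row3 -> HIT
Acc 5: bank1 row1 -> MISS (open row1); precharges=2
Acc 6: bank1 row1 -> HIT
Acc 7: bank0 row3 -> HIT
Acc 8: bank1 row2 -> MISS (open row2); precharges=3
Acc 9: bank1 row2 -> HIT
Acc 10: bank1 row3 -> MISS (open row3); precharges=4
Acc 11: bank1 row2 -> MISS (open row2); precharges=5
Acc 12: bank1 row4 -> MISS (open row4); precharges=6

Answer: 6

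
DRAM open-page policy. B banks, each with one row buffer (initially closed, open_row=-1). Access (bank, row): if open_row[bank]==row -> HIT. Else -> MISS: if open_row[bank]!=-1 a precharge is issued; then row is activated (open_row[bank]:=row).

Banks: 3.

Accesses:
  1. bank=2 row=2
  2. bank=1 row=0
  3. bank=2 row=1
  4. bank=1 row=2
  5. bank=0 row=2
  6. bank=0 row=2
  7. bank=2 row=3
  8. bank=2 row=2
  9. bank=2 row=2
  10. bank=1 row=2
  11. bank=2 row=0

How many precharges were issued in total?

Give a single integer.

Answer: 5

Derivation:
Acc 1: bank2 row2 -> MISS (open row2); precharges=0
Acc 2: bank1 row0 -> MISS (open row0); precharges=0
Acc 3: bank2 row1 -> MISS (open row1); precharges=1
Acc 4: bank1 row2 -> MISS (open row2); precharges=2
Acc 5: bank0 row2 -> MISS (open row2); precharges=2
Acc 6: bank0 row2 -> HIT
Acc 7: bank2 row3 -> MISS (open row3); precharges=3
Acc 8: bank2 row2 -> MISS (open row2); precharges=4
Acc 9: bank2 row2 -> HIT
Acc 10: bank1 row2 -> HIT
Acc 11: bank2 row0 -> MISS (open row0); precharges=5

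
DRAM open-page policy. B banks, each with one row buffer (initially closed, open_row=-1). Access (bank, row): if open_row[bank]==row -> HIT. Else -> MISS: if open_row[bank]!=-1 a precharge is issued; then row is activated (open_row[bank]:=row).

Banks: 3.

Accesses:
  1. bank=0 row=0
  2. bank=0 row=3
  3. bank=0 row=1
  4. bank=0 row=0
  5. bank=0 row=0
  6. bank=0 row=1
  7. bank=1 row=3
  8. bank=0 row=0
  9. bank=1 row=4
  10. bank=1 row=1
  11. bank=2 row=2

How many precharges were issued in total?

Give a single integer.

Acc 1: bank0 row0 -> MISS (open row0); precharges=0
Acc 2: bank0 row3 -> MISS (open row3); precharges=1
Acc 3: bank0 row1 -> MISS (open row1); precharges=2
Acc 4: bank0 row0 -> MISS (open row0); precharges=3
Acc 5: bank0 row0 -> HIT
Acc 6: bank0 row1 -> MISS (open row1); precharges=4
Acc 7: bank1 row3 -> MISS (open row3); precharges=4
Acc 8: bank0 row0 -> MISS (open row0); precharges=5
Acc 9: bank1 row4 -> MISS (open row4); precharges=6
Acc 10: bank1 row1 -> MISS (open row1); precharges=7
Acc 11: bank2 row2 -> MISS (open row2); precharges=7

Answer: 7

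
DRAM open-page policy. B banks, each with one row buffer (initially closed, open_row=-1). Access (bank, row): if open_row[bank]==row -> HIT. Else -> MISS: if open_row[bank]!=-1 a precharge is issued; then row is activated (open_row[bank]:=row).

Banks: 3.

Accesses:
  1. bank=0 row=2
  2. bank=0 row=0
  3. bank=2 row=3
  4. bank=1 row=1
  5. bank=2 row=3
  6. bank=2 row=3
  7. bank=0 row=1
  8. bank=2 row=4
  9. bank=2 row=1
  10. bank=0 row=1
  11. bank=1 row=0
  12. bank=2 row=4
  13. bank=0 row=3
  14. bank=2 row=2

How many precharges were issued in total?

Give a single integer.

Acc 1: bank0 row2 -> MISS (open row2); precharges=0
Acc 2: bank0 row0 -> MISS (open row0); precharges=1
Acc 3: bank2 row3 -> MISS (open row3); precharges=1
Acc 4: bank1 row1 -> MISS (open row1); precharges=1
Acc 5: bank2 row3 -> HIT
Acc 6: bank2 row3 -> HIT
Acc 7: bank0 row1 -> MISS (open row1); precharges=2
Acc 8: bank2 row4 -> MISS (open row4); precharges=3
Acc 9: bank2 row1 -> MISS (open row1); precharges=4
Acc 10: bank0 row1 -> HIT
Acc 11: bank1 row0 -> MISS (open row0); precharges=5
Acc 12: bank2 row4 -> MISS (open row4); precharges=6
Acc 13: bank0 row3 -> MISS (open row3); precharges=7
Acc 14: bank2 row2 -> MISS (open row2); precharges=8

Answer: 8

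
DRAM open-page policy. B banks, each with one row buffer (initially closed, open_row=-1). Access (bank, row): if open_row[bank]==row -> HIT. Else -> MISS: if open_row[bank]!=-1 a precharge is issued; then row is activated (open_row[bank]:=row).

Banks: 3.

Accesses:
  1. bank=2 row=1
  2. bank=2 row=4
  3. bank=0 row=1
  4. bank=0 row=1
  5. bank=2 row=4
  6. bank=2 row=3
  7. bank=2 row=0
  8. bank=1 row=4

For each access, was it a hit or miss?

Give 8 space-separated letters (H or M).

Answer: M M M H H M M M

Derivation:
Acc 1: bank2 row1 -> MISS (open row1); precharges=0
Acc 2: bank2 row4 -> MISS (open row4); precharges=1
Acc 3: bank0 row1 -> MISS (open row1); precharges=1
Acc 4: bank0 row1 -> HIT
Acc 5: bank2 row4 -> HIT
Acc 6: bank2 row3 -> MISS (open row3); precharges=2
Acc 7: bank2 row0 -> MISS (open row0); precharges=3
Acc 8: bank1 row4 -> MISS (open row4); precharges=3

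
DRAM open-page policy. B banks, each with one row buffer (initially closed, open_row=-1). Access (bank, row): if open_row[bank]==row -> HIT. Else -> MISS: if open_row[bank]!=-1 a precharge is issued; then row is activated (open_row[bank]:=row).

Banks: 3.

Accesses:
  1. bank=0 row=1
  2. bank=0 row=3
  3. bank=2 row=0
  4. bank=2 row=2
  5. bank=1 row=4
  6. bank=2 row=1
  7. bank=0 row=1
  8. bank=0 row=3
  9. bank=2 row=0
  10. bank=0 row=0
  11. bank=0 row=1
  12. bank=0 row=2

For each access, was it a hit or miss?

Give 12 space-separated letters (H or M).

Acc 1: bank0 row1 -> MISS (open row1); precharges=0
Acc 2: bank0 row3 -> MISS (open row3); precharges=1
Acc 3: bank2 row0 -> MISS (open row0); precharges=1
Acc 4: bank2 row2 -> MISS (open row2); precharges=2
Acc 5: bank1 row4 -> MISS (open row4); precharges=2
Acc 6: bank2 row1 -> MISS (open row1); precharges=3
Acc 7: bank0 row1 -> MISS (open row1); precharges=4
Acc 8: bank0 row3 -> MISS (open row3); precharges=5
Acc 9: bank2 row0 -> MISS (open row0); precharges=6
Acc 10: bank0 row0 -> MISS (open row0); precharges=7
Acc 11: bank0 row1 -> MISS (open row1); precharges=8
Acc 12: bank0 row2 -> MISS (open row2); precharges=9

Answer: M M M M M M M M M M M M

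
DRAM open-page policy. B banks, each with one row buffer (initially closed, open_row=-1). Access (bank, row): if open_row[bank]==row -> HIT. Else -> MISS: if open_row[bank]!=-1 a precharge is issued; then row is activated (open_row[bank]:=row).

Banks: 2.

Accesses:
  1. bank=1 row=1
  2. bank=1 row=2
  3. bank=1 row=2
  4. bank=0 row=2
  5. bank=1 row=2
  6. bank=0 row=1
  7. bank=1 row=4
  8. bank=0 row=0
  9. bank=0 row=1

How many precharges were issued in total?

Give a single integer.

Answer: 5

Derivation:
Acc 1: bank1 row1 -> MISS (open row1); precharges=0
Acc 2: bank1 row2 -> MISS (open row2); precharges=1
Acc 3: bank1 row2 -> HIT
Acc 4: bank0 row2 -> MISS (open row2); precharges=1
Acc 5: bank1 row2 -> HIT
Acc 6: bank0 row1 -> MISS (open row1); precharges=2
Acc 7: bank1 row4 -> MISS (open row4); precharges=3
Acc 8: bank0 row0 -> MISS (open row0); precharges=4
Acc 9: bank0 row1 -> MISS (open row1); precharges=5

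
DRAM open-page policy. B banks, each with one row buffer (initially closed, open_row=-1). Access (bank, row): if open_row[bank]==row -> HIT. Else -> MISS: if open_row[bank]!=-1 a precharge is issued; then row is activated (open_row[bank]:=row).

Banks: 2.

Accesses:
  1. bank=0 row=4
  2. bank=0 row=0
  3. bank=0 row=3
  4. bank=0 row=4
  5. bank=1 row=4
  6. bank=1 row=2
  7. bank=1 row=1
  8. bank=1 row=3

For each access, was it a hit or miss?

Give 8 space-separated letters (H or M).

Answer: M M M M M M M M

Derivation:
Acc 1: bank0 row4 -> MISS (open row4); precharges=0
Acc 2: bank0 row0 -> MISS (open row0); precharges=1
Acc 3: bank0 row3 -> MISS (open row3); precharges=2
Acc 4: bank0 row4 -> MISS (open row4); precharges=3
Acc 5: bank1 row4 -> MISS (open row4); precharges=3
Acc 6: bank1 row2 -> MISS (open row2); precharges=4
Acc 7: bank1 row1 -> MISS (open row1); precharges=5
Acc 8: bank1 row3 -> MISS (open row3); precharges=6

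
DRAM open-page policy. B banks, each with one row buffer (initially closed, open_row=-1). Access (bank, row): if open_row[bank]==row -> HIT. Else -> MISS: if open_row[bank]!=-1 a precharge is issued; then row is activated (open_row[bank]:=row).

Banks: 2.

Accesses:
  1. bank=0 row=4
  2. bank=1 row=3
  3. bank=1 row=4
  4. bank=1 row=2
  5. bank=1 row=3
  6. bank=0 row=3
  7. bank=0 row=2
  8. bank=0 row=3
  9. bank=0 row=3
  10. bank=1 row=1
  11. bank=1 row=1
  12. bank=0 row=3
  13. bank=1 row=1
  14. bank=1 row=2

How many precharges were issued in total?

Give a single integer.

Answer: 8

Derivation:
Acc 1: bank0 row4 -> MISS (open row4); precharges=0
Acc 2: bank1 row3 -> MISS (open row3); precharges=0
Acc 3: bank1 row4 -> MISS (open row4); precharges=1
Acc 4: bank1 row2 -> MISS (open row2); precharges=2
Acc 5: bank1 row3 -> MISS (open row3); precharges=3
Acc 6: bank0 row3 -> MISS (open row3); precharges=4
Acc 7: bank0 row2 -> MISS (open row2); precharges=5
Acc 8: bank0 row3 -> MISS (open row3); precharges=6
Acc 9: bank0 row3 -> HIT
Acc 10: bank1 row1 -> MISS (open row1); precharges=7
Acc 11: bank1 row1 -> HIT
Acc 12: bank0 row3 -> HIT
Acc 13: bank1 row1 -> HIT
Acc 14: bank1 row2 -> MISS (open row2); precharges=8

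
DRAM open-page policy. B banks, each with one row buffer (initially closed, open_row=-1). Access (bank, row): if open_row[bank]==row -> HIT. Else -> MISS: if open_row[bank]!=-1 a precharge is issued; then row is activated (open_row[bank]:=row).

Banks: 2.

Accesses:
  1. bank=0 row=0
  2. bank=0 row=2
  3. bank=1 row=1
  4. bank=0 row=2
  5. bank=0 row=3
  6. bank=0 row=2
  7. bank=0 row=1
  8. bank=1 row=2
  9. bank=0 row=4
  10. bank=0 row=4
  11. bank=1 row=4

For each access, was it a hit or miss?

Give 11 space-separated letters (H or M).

Answer: M M M H M M M M M H M

Derivation:
Acc 1: bank0 row0 -> MISS (open row0); precharges=0
Acc 2: bank0 row2 -> MISS (open row2); precharges=1
Acc 3: bank1 row1 -> MISS (open row1); precharges=1
Acc 4: bank0 row2 -> HIT
Acc 5: bank0 row3 -> MISS (open row3); precharges=2
Acc 6: bank0 row2 -> MISS (open row2); precharges=3
Acc 7: bank0 row1 -> MISS (open row1); precharges=4
Acc 8: bank1 row2 -> MISS (open row2); precharges=5
Acc 9: bank0 row4 -> MISS (open row4); precharges=6
Acc 10: bank0 row4 -> HIT
Acc 11: bank1 row4 -> MISS (open row4); precharges=7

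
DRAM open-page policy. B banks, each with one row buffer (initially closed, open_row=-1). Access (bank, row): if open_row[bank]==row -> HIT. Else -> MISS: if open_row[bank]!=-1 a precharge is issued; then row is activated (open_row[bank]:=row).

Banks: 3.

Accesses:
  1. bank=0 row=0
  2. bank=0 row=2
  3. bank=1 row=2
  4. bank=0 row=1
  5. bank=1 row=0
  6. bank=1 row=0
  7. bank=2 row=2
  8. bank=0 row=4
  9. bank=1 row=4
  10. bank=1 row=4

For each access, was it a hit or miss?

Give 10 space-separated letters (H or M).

Answer: M M M M M H M M M H

Derivation:
Acc 1: bank0 row0 -> MISS (open row0); precharges=0
Acc 2: bank0 row2 -> MISS (open row2); precharges=1
Acc 3: bank1 row2 -> MISS (open row2); precharges=1
Acc 4: bank0 row1 -> MISS (open row1); precharges=2
Acc 5: bank1 row0 -> MISS (open row0); precharges=3
Acc 6: bank1 row0 -> HIT
Acc 7: bank2 row2 -> MISS (open row2); precharges=3
Acc 8: bank0 row4 -> MISS (open row4); precharges=4
Acc 9: bank1 row4 -> MISS (open row4); precharges=5
Acc 10: bank1 row4 -> HIT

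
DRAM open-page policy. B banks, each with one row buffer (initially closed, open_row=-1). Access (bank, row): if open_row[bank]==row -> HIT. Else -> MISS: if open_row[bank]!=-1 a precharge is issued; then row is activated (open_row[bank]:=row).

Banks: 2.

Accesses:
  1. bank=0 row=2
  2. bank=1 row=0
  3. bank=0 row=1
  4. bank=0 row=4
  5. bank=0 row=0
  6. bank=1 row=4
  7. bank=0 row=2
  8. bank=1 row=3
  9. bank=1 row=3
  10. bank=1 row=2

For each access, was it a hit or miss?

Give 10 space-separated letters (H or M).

Answer: M M M M M M M M H M

Derivation:
Acc 1: bank0 row2 -> MISS (open row2); precharges=0
Acc 2: bank1 row0 -> MISS (open row0); precharges=0
Acc 3: bank0 row1 -> MISS (open row1); precharges=1
Acc 4: bank0 row4 -> MISS (open row4); precharges=2
Acc 5: bank0 row0 -> MISS (open row0); precharges=3
Acc 6: bank1 row4 -> MISS (open row4); precharges=4
Acc 7: bank0 row2 -> MISS (open row2); precharges=5
Acc 8: bank1 row3 -> MISS (open row3); precharges=6
Acc 9: bank1 row3 -> HIT
Acc 10: bank1 row2 -> MISS (open row2); precharges=7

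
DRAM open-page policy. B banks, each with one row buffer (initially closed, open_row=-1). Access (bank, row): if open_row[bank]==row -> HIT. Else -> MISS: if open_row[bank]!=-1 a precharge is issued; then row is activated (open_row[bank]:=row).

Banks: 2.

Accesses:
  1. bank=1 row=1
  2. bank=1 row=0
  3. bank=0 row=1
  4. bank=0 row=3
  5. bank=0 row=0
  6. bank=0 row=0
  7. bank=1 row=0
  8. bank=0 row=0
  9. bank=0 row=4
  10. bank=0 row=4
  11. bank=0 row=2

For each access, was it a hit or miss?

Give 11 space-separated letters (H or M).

Answer: M M M M M H H H M H M

Derivation:
Acc 1: bank1 row1 -> MISS (open row1); precharges=0
Acc 2: bank1 row0 -> MISS (open row0); precharges=1
Acc 3: bank0 row1 -> MISS (open row1); precharges=1
Acc 4: bank0 row3 -> MISS (open row3); precharges=2
Acc 5: bank0 row0 -> MISS (open row0); precharges=3
Acc 6: bank0 row0 -> HIT
Acc 7: bank1 row0 -> HIT
Acc 8: bank0 row0 -> HIT
Acc 9: bank0 row4 -> MISS (open row4); precharges=4
Acc 10: bank0 row4 -> HIT
Acc 11: bank0 row2 -> MISS (open row2); precharges=5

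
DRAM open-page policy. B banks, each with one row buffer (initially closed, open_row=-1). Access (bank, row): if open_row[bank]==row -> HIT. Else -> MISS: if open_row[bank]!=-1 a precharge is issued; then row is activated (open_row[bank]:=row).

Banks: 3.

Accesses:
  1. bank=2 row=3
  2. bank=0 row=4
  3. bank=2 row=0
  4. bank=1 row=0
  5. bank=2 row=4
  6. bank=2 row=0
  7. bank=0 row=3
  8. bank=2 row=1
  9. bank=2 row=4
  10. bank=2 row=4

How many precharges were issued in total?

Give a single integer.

Acc 1: bank2 row3 -> MISS (open row3); precharges=0
Acc 2: bank0 row4 -> MISS (open row4); precharges=0
Acc 3: bank2 row0 -> MISS (open row0); precharges=1
Acc 4: bank1 row0 -> MISS (open row0); precharges=1
Acc 5: bank2 row4 -> MISS (open row4); precharges=2
Acc 6: bank2 row0 -> MISS (open row0); precharges=3
Acc 7: bank0 row3 -> MISS (open row3); precharges=4
Acc 8: bank2 row1 -> MISS (open row1); precharges=5
Acc 9: bank2 row4 -> MISS (open row4); precharges=6
Acc 10: bank2 row4 -> HIT

Answer: 6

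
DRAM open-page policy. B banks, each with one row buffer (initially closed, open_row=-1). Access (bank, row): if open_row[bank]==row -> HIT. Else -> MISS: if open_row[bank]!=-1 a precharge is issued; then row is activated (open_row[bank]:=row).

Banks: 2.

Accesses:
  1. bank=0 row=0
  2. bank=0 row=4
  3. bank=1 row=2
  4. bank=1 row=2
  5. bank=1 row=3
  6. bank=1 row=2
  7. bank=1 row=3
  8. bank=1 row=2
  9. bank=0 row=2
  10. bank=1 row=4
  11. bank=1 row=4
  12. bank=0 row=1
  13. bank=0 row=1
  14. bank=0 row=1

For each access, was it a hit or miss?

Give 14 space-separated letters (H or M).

Answer: M M M H M M M M M M H M H H

Derivation:
Acc 1: bank0 row0 -> MISS (open row0); precharges=0
Acc 2: bank0 row4 -> MISS (open row4); precharges=1
Acc 3: bank1 row2 -> MISS (open row2); precharges=1
Acc 4: bank1 row2 -> HIT
Acc 5: bank1 row3 -> MISS (open row3); precharges=2
Acc 6: bank1 row2 -> MISS (open row2); precharges=3
Acc 7: bank1 row3 -> MISS (open row3); precharges=4
Acc 8: bank1 row2 -> MISS (open row2); precharges=5
Acc 9: bank0 row2 -> MISS (open row2); precharges=6
Acc 10: bank1 row4 -> MISS (open row4); precharges=7
Acc 11: bank1 row4 -> HIT
Acc 12: bank0 row1 -> MISS (open row1); precharges=8
Acc 13: bank0 row1 -> HIT
Acc 14: bank0 row1 -> HIT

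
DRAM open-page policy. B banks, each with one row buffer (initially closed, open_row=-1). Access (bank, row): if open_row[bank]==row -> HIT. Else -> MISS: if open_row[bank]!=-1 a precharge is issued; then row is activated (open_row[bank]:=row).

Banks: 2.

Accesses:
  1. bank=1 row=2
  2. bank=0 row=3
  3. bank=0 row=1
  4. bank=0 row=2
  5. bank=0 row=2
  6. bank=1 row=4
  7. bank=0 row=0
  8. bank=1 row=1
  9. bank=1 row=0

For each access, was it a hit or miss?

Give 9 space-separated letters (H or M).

Answer: M M M M H M M M M

Derivation:
Acc 1: bank1 row2 -> MISS (open row2); precharges=0
Acc 2: bank0 row3 -> MISS (open row3); precharges=0
Acc 3: bank0 row1 -> MISS (open row1); precharges=1
Acc 4: bank0 row2 -> MISS (open row2); precharges=2
Acc 5: bank0 row2 -> HIT
Acc 6: bank1 row4 -> MISS (open row4); precharges=3
Acc 7: bank0 row0 -> MISS (open row0); precharges=4
Acc 8: bank1 row1 -> MISS (open row1); precharges=5
Acc 9: bank1 row0 -> MISS (open row0); precharges=6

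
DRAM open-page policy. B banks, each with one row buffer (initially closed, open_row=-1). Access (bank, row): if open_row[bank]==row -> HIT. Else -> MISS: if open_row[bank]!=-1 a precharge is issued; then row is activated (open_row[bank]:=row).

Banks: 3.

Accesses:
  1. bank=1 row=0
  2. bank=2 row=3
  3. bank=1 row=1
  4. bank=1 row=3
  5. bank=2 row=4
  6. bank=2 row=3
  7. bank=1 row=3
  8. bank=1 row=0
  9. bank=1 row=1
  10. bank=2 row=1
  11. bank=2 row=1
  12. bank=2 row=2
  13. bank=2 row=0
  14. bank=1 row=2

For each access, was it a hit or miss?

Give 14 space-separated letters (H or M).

Acc 1: bank1 row0 -> MISS (open row0); precharges=0
Acc 2: bank2 row3 -> MISS (open row3); precharges=0
Acc 3: bank1 row1 -> MISS (open row1); precharges=1
Acc 4: bank1 row3 -> MISS (open row3); precharges=2
Acc 5: bank2 row4 -> MISS (open row4); precharges=3
Acc 6: bank2 row3 -> MISS (open row3); precharges=4
Acc 7: bank1 row3 -> HIT
Acc 8: bank1 row0 -> MISS (open row0); precharges=5
Acc 9: bank1 row1 -> MISS (open row1); precharges=6
Acc 10: bank2 row1 -> MISS (open row1); precharges=7
Acc 11: bank2 row1 -> HIT
Acc 12: bank2 row2 -> MISS (open row2); precharges=8
Acc 13: bank2 row0 -> MISS (open row0); precharges=9
Acc 14: bank1 row2 -> MISS (open row2); precharges=10

Answer: M M M M M M H M M M H M M M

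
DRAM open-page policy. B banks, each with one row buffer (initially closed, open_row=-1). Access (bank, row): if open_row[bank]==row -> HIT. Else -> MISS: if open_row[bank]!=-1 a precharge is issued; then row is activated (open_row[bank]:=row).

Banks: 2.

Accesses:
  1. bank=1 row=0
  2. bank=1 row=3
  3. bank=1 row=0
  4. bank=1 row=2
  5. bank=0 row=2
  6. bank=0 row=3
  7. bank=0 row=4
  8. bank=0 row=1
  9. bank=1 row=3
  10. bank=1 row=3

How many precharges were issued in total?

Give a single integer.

Answer: 7

Derivation:
Acc 1: bank1 row0 -> MISS (open row0); precharges=0
Acc 2: bank1 row3 -> MISS (open row3); precharges=1
Acc 3: bank1 row0 -> MISS (open row0); precharges=2
Acc 4: bank1 row2 -> MISS (open row2); precharges=3
Acc 5: bank0 row2 -> MISS (open row2); precharges=3
Acc 6: bank0 row3 -> MISS (open row3); precharges=4
Acc 7: bank0 row4 -> MISS (open row4); precharges=5
Acc 8: bank0 row1 -> MISS (open row1); precharges=6
Acc 9: bank1 row3 -> MISS (open row3); precharges=7
Acc 10: bank1 row3 -> HIT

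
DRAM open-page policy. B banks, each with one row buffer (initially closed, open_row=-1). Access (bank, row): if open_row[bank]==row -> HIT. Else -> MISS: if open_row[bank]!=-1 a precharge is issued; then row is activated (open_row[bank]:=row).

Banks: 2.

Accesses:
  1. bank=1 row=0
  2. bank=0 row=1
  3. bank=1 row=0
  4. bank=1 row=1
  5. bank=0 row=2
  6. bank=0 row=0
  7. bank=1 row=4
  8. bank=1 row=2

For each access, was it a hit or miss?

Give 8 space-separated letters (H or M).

Answer: M M H M M M M M

Derivation:
Acc 1: bank1 row0 -> MISS (open row0); precharges=0
Acc 2: bank0 row1 -> MISS (open row1); precharges=0
Acc 3: bank1 row0 -> HIT
Acc 4: bank1 row1 -> MISS (open row1); precharges=1
Acc 5: bank0 row2 -> MISS (open row2); precharges=2
Acc 6: bank0 row0 -> MISS (open row0); precharges=3
Acc 7: bank1 row4 -> MISS (open row4); precharges=4
Acc 8: bank1 row2 -> MISS (open row2); precharges=5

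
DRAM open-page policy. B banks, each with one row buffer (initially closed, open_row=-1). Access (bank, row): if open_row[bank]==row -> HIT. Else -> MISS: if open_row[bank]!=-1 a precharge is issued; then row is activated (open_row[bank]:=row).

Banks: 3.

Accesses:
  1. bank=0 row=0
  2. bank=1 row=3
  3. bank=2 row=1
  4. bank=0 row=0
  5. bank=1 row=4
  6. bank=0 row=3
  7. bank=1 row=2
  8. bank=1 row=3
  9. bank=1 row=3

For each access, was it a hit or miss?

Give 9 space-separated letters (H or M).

Answer: M M M H M M M M H

Derivation:
Acc 1: bank0 row0 -> MISS (open row0); precharges=0
Acc 2: bank1 row3 -> MISS (open row3); precharges=0
Acc 3: bank2 row1 -> MISS (open row1); precharges=0
Acc 4: bank0 row0 -> HIT
Acc 5: bank1 row4 -> MISS (open row4); precharges=1
Acc 6: bank0 row3 -> MISS (open row3); precharges=2
Acc 7: bank1 row2 -> MISS (open row2); precharges=3
Acc 8: bank1 row3 -> MISS (open row3); precharges=4
Acc 9: bank1 row3 -> HIT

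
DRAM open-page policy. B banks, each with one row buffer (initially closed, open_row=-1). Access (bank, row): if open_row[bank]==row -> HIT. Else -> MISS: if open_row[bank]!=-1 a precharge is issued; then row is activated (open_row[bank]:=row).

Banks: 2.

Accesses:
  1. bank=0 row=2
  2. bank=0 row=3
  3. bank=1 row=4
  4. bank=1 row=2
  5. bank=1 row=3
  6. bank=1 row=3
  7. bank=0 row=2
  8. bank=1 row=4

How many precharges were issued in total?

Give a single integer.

Acc 1: bank0 row2 -> MISS (open row2); precharges=0
Acc 2: bank0 row3 -> MISS (open row3); precharges=1
Acc 3: bank1 row4 -> MISS (open row4); precharges=1
Acc 4: bank1 row2 -> MISS (open row2); precharges=2
Acc 5: bank1 row3 -> MISS (open row3); precharges=3
Acc 6: bank1 row3 -> HIT
Acc 7: bank0 row2 -> MISS (open row2); precharges=4
Acc 8: bank1 row4 -> MISS (open row4); precharges=5

Answer: 5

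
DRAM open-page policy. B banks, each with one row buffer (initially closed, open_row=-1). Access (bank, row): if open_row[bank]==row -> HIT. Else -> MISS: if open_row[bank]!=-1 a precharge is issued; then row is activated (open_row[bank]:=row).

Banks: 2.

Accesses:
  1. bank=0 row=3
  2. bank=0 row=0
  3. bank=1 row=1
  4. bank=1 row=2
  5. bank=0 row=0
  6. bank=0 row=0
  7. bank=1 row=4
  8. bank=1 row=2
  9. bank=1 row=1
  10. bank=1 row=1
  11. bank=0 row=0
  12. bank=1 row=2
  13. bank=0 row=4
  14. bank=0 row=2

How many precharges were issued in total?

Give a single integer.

Acc 1: bank0 row3 -> MISS (open row3); precharges=0
Acc 2: bank0 row0 -> MISS (open row0); precharges=1
Acc 3: bank1 row1 -> MISS (open row1); precharges=1
Acc 4: bank1 row2 -> MISS (open row2); precharges=2
Acc 5: bank0 row0 -> HIT
Acc 6: bank0 row0 -> HIT
Acc 7: bank1 row4 -> MISS (open row4); precharges=3
Acc 8: bank1 row2 -> MISS (open row2); precharges=4
Acc 9: bank1 row1 -> MISS (open row1); precharges=5
Acc 10: bank1 row1 -> HIT
Acc 11: bank0 row0 -> HIT
Acc 12: bank1 row2 -> MISS (open row2); precharges=6
Acc 13: bank0 row4 -> MISS (open row4); precharges=7
Acc 14: bank0 row2 -> MISS (open row2); precharges=8

Answer: 8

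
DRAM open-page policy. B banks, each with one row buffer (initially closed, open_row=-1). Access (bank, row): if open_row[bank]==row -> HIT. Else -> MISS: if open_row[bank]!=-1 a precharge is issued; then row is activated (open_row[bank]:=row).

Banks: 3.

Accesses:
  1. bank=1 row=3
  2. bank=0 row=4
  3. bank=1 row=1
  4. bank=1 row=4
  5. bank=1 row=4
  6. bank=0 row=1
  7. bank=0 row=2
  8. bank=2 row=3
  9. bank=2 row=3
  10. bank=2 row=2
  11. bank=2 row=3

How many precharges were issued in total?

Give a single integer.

Acc 1: bank1 row3 -> MISS (open row3); precharges=0
Acc 2: bank0 row4 -> MISS (open row4); precharges=0
Acc 3: bank1 row1 -> MISS (open row1); precharges=1
Acc 4: bank1 row4 -> MISS (open row4); precharges=2
Acc 5: bank1 row4 -> HIT
Acc 6: bank0 row1 -> MISS (open row1); precharges=3
Acc 7: bank0 row2 -> MISS (open row2); precharges=4
Acc 8: bank2 row3 -> MISS (open row3); precharges=4
Acc 9: bank2 row3 -> HIT
Acc 10: bank2 row2 -> MISS (open row2); precharges=5
Acc 11: bank2 row3 -> MISS (open row3); precharges=6

Answer: 6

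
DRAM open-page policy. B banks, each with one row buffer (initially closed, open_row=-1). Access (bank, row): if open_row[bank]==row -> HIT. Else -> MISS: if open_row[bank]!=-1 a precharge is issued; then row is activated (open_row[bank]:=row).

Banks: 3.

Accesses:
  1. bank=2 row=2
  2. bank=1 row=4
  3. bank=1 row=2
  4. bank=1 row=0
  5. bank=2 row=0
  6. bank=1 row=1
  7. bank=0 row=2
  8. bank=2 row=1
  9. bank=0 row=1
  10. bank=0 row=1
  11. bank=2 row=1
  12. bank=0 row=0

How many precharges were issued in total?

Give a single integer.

Answer: 7

Derivation:
Acc 1: bank2 row2 -> MISS (open row2); precharges=0
Acc 2: bank1 row4 -> MISS (open row4); precharges=0
Acc 3: bank1 row2 -> MISS (open row2); precharges=1
Acc 4: bank1 row0 -> MISS (open row0); precharges=2
Acc 5: bank2 row0 -> MISS (open row0); precharges=3
Acc 6: bank1 row1 -> MISS (open row1); precharges=4
Acc 7: bank0 row2 -> MISS (open row2); precharges=4
Acc 8: bank2 row1 -> MISS (open row1); precharges=5
Acc 9: bank0 row1 -> MISS (open row1); precharges=6
Acc 10: bank0 row1 -> HIT
Acc 11: bank2 row1 -> HIT
Acc 12: bank0 row0 -> MISS (open row0); precharges=7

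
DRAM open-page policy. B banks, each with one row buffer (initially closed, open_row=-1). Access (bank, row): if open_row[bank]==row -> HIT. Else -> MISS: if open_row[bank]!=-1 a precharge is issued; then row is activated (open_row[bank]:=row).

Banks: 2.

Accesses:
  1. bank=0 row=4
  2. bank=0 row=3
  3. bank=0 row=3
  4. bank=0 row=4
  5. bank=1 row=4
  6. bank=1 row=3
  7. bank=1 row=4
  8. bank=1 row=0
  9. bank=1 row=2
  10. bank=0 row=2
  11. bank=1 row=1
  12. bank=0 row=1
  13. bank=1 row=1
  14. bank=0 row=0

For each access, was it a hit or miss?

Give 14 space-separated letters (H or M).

Answer: M M H M M M M M M M M M H M

Derivation:
Acc 1: bank0 row4 -> MISS (open row4); precharges=0
Acc 2: bank0 row3 -> MISS (open row3); precharges=1
Acc 3: bank0 row3 -> HIT
Acc 4: bank0 row4 -> MISS (open row4); precharges=2
Acc 5: bank1 row4 -> MISS (open row4); precharges=2
Acc 6: bank1 row3 -> MISS (open row3); precharges=3
Acc 7: bank1 row4 -> MISS (open row4); precharges=4
Acc 8: bank1 row0 -> MISS (open row0); precharges=5
Acc 9: bank1 row2 -> MISS (open row2); precharges=6
Acc 10: bank0 row2 -> MISS (open row2); precharges=7
Acc 11: bank1 row1 -> MISS (open row1); precharges=8
Acc 12: bank0 row1 -> MISS (open row1); precharges=9
Acc 13: bank1 row1 -> HIT
Acc 14: bank0 row0 -> MISS (open row0); precharges=10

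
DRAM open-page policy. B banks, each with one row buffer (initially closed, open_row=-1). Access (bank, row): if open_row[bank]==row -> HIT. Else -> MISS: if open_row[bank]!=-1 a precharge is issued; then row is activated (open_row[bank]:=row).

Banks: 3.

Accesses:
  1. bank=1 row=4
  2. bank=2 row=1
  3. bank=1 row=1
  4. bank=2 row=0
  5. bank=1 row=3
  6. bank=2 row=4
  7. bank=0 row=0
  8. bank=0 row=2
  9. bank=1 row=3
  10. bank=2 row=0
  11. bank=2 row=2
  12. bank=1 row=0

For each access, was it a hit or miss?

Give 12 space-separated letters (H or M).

Acc 1: bank1 row4 -> MISS (open row4); precharges=0
Acc 2: bank2 row1 -> MISS (open row1); precharges=0
Acc 3: bank1 row1 -> MISS (open row1); precharges=1
Acc 4: bank2 row0 -> MISS (open row0); precharges=2
Acc 5: bank1 row3 -> MISS (open row3); precharges=3
Acc 6: bank2 row4 -> MISS (open row4); precharges=4
Acc 7: bank0 row0 -> MISS (open row0); precharges=4
Acc 8: bank0 row2 -> MISS (open row2); precharges=5
Acc 9: bank1 row3 -> HIT
Acc 10: bank2 row0 -> MISS (open row0); precharges=6
Acc 11: bank2 row2 -> MISS (open row2); precharges=7
Acc 12: bank1 row0 -> MISS (open row0); precharges=8

Answer: M M M M M M M M H M M M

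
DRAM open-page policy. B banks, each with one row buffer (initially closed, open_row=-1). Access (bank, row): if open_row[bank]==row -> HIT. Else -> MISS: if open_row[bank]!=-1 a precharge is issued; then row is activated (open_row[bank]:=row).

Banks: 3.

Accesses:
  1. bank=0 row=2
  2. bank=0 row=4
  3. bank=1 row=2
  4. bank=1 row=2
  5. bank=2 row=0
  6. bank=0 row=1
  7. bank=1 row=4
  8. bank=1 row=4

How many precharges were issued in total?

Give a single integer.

Answer: 3

Derivation:
Acc 1: bank0 row2 -> MISS (open row2); precharges=0
Acc 2: bank0 row4 -> MISS (open row4); precharges=1
Acc 3: bank1 row2 -> MISS (open row2); precharges=1
Acc 4: bank1 row2 -> HIT
Acc 5: bank2 row0 -> MISS (open row0); precharges=1
Acc 6: bank0 row1 -> MISS (open row1); precharges=2
Acc 7: bank1 row4 -> MISS (open row4); precharges=3
Acc 8: bank1 row4 -> HIT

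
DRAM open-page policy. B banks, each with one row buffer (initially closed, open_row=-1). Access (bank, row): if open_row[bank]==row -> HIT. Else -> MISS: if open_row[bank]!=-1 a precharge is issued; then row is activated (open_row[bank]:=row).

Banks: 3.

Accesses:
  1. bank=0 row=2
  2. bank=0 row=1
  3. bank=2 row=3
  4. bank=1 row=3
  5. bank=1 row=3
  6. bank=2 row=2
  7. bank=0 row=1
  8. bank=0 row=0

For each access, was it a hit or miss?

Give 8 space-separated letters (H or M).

Acc 1: bank0 row2 -> MISS (open row2); precharges=0
Acc 2: bank0 row1 -> MISS (open row1); precharges=1
Acc 3: bank2 row3 -> MISS (open row3); precharges=1
Acc 4: bank1 row3 -> MISS (open row3); precharges=1
Acc 5: bank1 row3 -> HIT
Acc 6: bank2 row2 -> MISS (open row2); precharges=2
Acc 7: bank0 row1 -> HIT
Acc 8: bank0 row0 -> MISS (open row0); precharges=3

Answer: M M M M H M H M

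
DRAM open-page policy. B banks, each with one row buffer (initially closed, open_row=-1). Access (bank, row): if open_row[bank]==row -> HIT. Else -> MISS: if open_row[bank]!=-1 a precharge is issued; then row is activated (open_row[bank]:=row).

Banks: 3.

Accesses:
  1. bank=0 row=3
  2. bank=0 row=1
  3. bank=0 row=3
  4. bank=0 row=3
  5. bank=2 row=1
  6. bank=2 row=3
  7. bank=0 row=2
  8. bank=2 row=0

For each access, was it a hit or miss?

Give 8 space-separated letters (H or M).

Acc 1: bank0 row3 -> MISS (open row3); precharges=0
Acc 2: bank0 row1 -> MISS (open row1); precharges=1
Acc 3: bank0 row3 -> MISS (open row3); precharges=2
Acc 4: bank0 row3 -> HIT
Acc 5: bank2 row1 -> MISS (open row1); precharges=2
Acc 6: bank2 row3 -> MISS (open row3); precharges=3
Acc 7: bank0 row2 -> MISS (open row2); precharges=4
Acc 8: bank2 row0 -> MISS (open row0); precharges=5

Answer: M M M H M M M M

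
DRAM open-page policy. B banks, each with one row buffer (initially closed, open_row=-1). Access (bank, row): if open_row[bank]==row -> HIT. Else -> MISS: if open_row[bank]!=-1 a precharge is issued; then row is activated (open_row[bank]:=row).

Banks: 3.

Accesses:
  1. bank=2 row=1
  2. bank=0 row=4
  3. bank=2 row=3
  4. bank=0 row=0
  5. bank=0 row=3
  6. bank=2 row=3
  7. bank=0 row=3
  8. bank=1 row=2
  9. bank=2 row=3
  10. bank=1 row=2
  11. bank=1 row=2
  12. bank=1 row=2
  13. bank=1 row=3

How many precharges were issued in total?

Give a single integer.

Answer: 4

Derivation:
Acc 1: bank2 row1 -> MISS (open row1); precharges=0
Acc 2: bank0 row4 -> MISS (open row4); precharges=0
Acc 3: bank2 row3 -> MISS (open row3); precharges=1
Acc 4: bank0 row0 -> MISS (open row0); precharges=2
Acc 5: bank0 row3 -> MISS (open row3); precharges=3
Acc 6: bank2 row3 -> HIT
Acc 7: bank0 row3 -> HIT
Acc 8: bank1 row2 -> MISS (open row2); precharges=3
Acc 9: bank2 row3 -> HIT
Acc 10: bank1 row2 -> HIT
Acc 11: bank1 row2 -> HIT
Acc 12: bank1 row2 -> HIT
Acc 13: bank1 row3 -> MISS (open row3); precharges=4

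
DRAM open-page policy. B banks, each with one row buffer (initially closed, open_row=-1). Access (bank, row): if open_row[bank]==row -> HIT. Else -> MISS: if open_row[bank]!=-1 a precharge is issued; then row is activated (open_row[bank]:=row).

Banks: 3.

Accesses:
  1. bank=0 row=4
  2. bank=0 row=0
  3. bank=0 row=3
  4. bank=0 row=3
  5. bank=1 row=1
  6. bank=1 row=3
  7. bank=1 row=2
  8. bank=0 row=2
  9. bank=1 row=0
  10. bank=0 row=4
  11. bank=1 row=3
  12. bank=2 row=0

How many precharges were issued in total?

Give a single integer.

Answer: 8

Derivation:
Acc 1: bank0 row4 -> MISS (open row4); precharges=0
Acc 2: bank0 row0 -> MISS (open row0); precharges=1
Acc 3: bank0 row3 -> MISS (open row3); precharges=2
Acc 4: bank0 row3 -> HIT
Acc 5: bank1 row1 -> MISS (open row1); precharges=2
Acc 6: bank1 row3 -> MISS (open row3); precharges=3
Acc 7: bank1 row2 -> MISS (open row2); precharges=4
Acc 8: bank0 row2 -> MISS (open row2); precharges=5
Acc 9: bank1 row0 -> MISS (open row0); precharges=6
Acc 10: bank0 row4 -> MISS (open row4); precharges=7
Acc 11: bank1 row3 -> MISS (open row3); precharges=8
Acc 12: bank2 row0 -> MISS (open row0); precharges=8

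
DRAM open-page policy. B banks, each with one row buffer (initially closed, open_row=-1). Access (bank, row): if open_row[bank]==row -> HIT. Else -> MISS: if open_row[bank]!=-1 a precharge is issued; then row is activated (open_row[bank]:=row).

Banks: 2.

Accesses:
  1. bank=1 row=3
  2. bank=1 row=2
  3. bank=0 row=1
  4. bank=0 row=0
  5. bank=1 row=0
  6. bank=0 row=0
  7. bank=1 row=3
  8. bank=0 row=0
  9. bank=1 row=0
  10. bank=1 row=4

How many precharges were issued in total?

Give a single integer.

Answer: 6

Derivation:
Acc 1: bank1 row3 -> MISS (open row3); precharges=0
Acc 2: bank1 row2 -> MISS (open row2); precharges=1
Acc 3: bank0 row1 -> MISS (open row1); precharges=1
Acc 4: bank0 row0 -> MISS (open row0); precharges=2
Acc 5: bank1 row0 -> MISS (open row0); precharges=3
Acc 6: bank0 row0 -> HIT
Acc 7: bank1 row3 -> MISS (open row3); precharges=4
Acc 8: bank0 row0 -> HIT
Acc 9: bank1 row0 -> MISS (open row0); precharges=5
Acc 10: bank1 row4 -> MISS (open row4); precharges=6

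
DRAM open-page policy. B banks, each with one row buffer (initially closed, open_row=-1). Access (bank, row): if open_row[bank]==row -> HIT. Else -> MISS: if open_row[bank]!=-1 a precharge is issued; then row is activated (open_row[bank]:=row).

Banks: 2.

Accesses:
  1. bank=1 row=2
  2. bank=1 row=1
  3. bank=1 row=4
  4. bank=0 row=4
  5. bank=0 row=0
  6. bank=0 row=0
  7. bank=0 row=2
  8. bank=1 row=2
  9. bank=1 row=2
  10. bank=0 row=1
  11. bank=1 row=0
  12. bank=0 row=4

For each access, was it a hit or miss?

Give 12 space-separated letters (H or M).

Acc 1: bank1 row2 -> MISS (open row2); precharges=0
Acc 2: bank1 row1 -> MISS (open row1); precharges=1
Acc 3: bank1 row4 -> MISS (open row4); precharges=2
Acc 4: bank0 row4 -> MISS (open row4); precharges=2
Acc 5: bank0 row0 -> MISS (open row0); precharges=3
Acc 6: bank0 row0 -> HIT
Acc 7: bank0 row2 -> MISS (open row2); precharges=4
Acc 8: bank1 row2 -> MISS (open row2); precharges=5
Acc 9: bank1 row2 -> HIT
Acc 10: bank0 row1 -> MISS (open row1); precharges=6
Acc 11: bank1 row0 -> MISS (open row0); precharges=7
Acc 12: bank0 row4 -> MISS (open row4); precharges=8

Answer: M M M M M H M M H M M M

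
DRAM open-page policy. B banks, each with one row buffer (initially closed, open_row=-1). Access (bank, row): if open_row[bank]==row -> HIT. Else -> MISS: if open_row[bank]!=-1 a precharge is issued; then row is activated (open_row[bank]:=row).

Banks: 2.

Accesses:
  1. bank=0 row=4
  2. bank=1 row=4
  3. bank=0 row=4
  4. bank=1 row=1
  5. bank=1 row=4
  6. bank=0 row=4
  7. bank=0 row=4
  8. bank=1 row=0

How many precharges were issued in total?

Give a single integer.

Acc 1: bank0 row4 -> MISS (open row4); precharges=0
Acc 2: bank1 row4 -> MISS (open row4); precharges=0
Acc 3: bank0 row4 -> HIT
Acc 4: bank1 row1 -> MISS (open row1); precharges=1
Acc 5: bank1 row4 -> MISS (open row4); precharges=2
Acc 6: bank0 row4 -> HIT
Acc 7: bank0 row4 -> HIT
Acc 8: bank1 row0 -> MISS (open row0); precharges=3

Answer: 3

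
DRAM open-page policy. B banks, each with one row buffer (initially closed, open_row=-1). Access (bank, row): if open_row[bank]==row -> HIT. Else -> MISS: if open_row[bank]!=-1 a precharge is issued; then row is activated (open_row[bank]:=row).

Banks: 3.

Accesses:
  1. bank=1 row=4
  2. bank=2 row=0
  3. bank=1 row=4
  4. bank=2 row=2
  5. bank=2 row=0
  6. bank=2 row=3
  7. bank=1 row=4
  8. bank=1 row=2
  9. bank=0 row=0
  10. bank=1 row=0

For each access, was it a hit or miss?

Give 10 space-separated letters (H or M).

Answer: M M H M M M H M M M

Derivation:
Acc 1: bank1 row4 -> MISS (open row4); precharges=0
Acc 2: bank2 row0 -> MISS (open row0); precharges=0
Acc 3: bank1 row4 -> HIT
Acc 4: bank2 row2 -> MISS (open row2); precharges=1
Acc 5: bank2 row0 -> MISS (open row0); precharges=2
Acc 6: bank2 row3 -> MISS (open row3); precharges=3
Acc 7: bank1 row4 -> HIT
Acc 8: bank1 row2 -> MISS (open row2); precharges=4
Acc 9: bank0 row0 -> MISS (open row0); precharges=4
Acc 10: bank1 row0 -> MISS (open row0); precharges=5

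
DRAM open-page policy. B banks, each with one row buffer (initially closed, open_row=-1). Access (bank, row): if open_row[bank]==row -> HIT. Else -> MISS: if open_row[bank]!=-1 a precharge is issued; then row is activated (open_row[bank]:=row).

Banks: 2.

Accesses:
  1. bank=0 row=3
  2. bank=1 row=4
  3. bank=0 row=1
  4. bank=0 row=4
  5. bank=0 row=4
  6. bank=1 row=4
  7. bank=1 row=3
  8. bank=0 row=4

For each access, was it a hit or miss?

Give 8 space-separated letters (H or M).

Answer: M M M M H H M H

Derivation:
Acc 1: bank0 row3 -> MISS (open row3); precharges=0
Acc 2: bank1 row4 -> MISS (open row4); precharges=0
Acc 3: bank0 row1 -> MISS (open row1); precharges=1
Acc 4: bank0 row4 -> MISS (open row4); precharges=2
Acc 5: bank0 row4 -> HIT
Acc 6: bank1 row4 -> HIT
Acc 7: bank1 row3 -> MISS (open row3); precharges=3
Acc 8: bank0 row4 -> HIT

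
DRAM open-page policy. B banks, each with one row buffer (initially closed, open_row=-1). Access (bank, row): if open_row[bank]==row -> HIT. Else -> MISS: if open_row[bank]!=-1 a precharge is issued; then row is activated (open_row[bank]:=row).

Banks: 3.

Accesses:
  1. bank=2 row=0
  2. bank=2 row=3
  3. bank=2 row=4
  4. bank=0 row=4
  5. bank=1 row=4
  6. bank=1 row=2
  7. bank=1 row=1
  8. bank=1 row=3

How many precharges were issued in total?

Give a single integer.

Answer: 5

Derivation:
Acc 1: bank2 row0 -> MISS (open row0); precharges=0
Acc 2: bank2 row3 -> MISS (open row3); precharges=1
Acc 3: bank2 row4 -> MISS (open row4); precharges=2
Acc 4: bank0 row4 -> MISS (open row4); precharges=2
Acc 5: bank1 row4 -> MISS (open row4); precharges=2
Acc 6: bank1 row2 -> MISS (open row2); precharges=3
Acc 7: bank1 row1 -> MISS (open row1); precharges=4
Acc 8: bank1 row3 -> MISS (open row3); precharges=5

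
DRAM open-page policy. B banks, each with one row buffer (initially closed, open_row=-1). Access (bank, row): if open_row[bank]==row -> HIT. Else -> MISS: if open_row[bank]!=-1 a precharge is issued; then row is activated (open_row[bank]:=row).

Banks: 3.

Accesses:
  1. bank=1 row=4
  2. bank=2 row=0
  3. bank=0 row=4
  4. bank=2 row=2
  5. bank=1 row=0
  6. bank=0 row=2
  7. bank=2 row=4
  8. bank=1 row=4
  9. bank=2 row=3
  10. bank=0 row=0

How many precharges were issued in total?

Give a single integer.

Acc 1: bank1 row4 -> MISS (open row4); precharges=0
Acc 2: bank2 row0 -> MISS (open row0); precharges=0
Acc 3: bank0 row4 -> MISS (open row4); precharges=0
Acc 4: bank2 row2 -> MISS (open row2); precharges=1
Acc 5: bank1 row0 -> MISS (open row0); precharges=2
Acc 6: bank0 row2 -> MISS (open row2); precharges=3
Acc 7: bank2 row4 -> MISS (open row4); precharges=4
Acc 8: bank1 row4 -> MISS (open row4); precharges=5
Acc 9: bank2 row3 -> MISS (open row3); precharges=6
Acc 10: bank0 row0 -> MISS (open row0); precharges=7

Answer: 7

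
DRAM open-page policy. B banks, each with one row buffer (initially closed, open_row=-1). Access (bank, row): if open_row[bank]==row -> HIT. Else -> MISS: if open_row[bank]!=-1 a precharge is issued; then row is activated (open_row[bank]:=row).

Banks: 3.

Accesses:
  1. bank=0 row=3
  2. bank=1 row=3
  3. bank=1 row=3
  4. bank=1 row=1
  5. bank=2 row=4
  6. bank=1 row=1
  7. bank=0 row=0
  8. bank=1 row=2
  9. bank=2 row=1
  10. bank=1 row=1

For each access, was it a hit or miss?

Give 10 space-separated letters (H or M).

Acc 1: bank0 row3 -> MISS (open row3); precharges=0
Acc 2: bank1 row3 -> MISS (open row3); precharges=0
Acc 3: bank1 row3 -> HIT
Acc 4: bank1 row1 -> MISS (open row1); precharges=1
Acc 5: bank2 row4 -> MISS (open row4); precharges=1
Acc 6: bank1 row1 -> HIT
Acc 7: bank0 row0 -> MISS (open row0); precharges=2
Acc 8: bank1 row2 -> MISS (open row2); precharges=3
Acc 9: bank2 row1 -> MISS (open row1); precharges=4
Acc 10: bank1 row1 -> MISS (open row1); precharges=5

Answer: M M H M M H M M M M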